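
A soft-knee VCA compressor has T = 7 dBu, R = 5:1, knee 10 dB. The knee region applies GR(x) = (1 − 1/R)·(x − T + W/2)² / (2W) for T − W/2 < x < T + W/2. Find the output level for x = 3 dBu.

x − T + W/2 = 3 − 7 + 5 = 1.
GR = (1 − 1/5) × 1² / 20 = 0.8 × 1 / 20 = 0.04 dB.
Output = 3 − 0.04 = 2.96 dBu.

2.96 dBu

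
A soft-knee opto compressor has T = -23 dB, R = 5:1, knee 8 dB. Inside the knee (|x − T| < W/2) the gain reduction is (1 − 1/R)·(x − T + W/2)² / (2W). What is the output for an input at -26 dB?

x − T + W/2 = -26 − (-23) + 4 = 1.
GR = (1 − 1/5) × 1² / 16 = 0.8 × 1 / 16 = 0.05 dB.
Output = -26 − 0.05 = -26.05 dB.

-26.05 dB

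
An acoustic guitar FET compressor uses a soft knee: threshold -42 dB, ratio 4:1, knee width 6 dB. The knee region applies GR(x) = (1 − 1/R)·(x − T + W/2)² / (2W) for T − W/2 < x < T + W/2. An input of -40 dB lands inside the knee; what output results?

x − T + W/2 = -40 − (-42) + 3 = 5.
GR = (1 − 1/4) × 5² / 12 = 0.75 × 25 / 12 = 1.5625 dB.
Output = -40 − 1.5625 = -41.5625 dB.

-41.5625 dB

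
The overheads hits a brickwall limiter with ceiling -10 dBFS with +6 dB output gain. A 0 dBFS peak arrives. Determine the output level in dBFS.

-4 dBFS

A brickwall limiter is an ∞:1 compressor: any input above the ceiling is clamped to -10 dBFS.
Output gain then adds 6 dB: -10 + 6 = -4 dBFS.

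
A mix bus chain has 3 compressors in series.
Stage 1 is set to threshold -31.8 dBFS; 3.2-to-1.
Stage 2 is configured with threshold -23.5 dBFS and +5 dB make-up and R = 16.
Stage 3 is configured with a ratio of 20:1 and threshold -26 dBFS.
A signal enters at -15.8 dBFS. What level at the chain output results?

-25.79 dBFS

Stage 1: overshoot 16 dB → 16/3.2 = 5 dB → -26.8 dBFS.
Stage 2: -26.8 dBFS ≤ -23.5 dBFS, so stage 2 doesn't engage; make-up brings it to -21.8 dBFS.
Stage 3: overshoot 4.2 dB → 4.2/20 = 0.21 dB → -25.79 dBFS.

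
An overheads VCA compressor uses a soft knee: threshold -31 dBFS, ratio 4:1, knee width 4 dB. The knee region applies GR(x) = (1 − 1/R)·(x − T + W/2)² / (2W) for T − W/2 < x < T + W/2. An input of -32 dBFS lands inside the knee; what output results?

x − T + W/2 = -32 − (-31) + 2 = 1.
GR = (1 − 1/4) × 1² / 8 = 0.75 × 1 / 8 = 0.09375 dB.
Output = -32 − 0.09375 = -32.09375 dBFS.

-32.09375 dBFS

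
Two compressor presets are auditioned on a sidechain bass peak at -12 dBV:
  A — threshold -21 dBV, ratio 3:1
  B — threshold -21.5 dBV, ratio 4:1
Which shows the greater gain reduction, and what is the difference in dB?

B, by 1.125 dB

A: overshoot 9 dB → output overshoot 3 dB → GR 6 dB.
B: overshoot 9.5 dB → output overshoot 2.375 dB → GR 7.125 dB.
B reduces 1.125 dB more.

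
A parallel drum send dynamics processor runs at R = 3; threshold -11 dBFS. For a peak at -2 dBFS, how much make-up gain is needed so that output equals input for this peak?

Overshoot 9 dB → 9/3 = 3 dB after compression, so the compressed level is -11 + 3 = -8 dBFS.
Make-up = target − compressed = -2 − (-8) = 6 dB.

6 dB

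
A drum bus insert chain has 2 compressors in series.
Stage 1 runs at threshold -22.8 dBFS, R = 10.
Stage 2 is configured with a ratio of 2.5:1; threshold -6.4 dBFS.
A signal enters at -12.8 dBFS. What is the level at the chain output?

-21.8 dBFS

Stage 1: overshoot 10 dB → 10/10 = 1 dB → -21.8 dBFS.
Stage 2: -21.8 dBFS ≤ -6.4 dBFS, so stage 2 doesn't engage; output -21.8 dBFS.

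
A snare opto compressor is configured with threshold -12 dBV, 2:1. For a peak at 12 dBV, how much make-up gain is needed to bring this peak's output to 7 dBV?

7 dB

Overshoot 24 dB → 24/2 = 12 dB after compression, so the compressed level is -12 + 12 = 0 dBV.
Make-up = target − compressed = 7 − 0 = 7 dB.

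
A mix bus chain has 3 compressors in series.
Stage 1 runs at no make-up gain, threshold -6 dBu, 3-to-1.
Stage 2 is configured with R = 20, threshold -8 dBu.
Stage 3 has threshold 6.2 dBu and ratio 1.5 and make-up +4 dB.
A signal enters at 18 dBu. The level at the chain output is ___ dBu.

-3.5 dBu

Stage 1: 24 dB above -6 dBu, reduced 3:1 to 8 dB above → 2 dBu.
Stage 2: 10 dB above -8 dBu, reduced 20:1 to 0.5 dB above → -7.5 dBu.
Stage 3: -7.5 dBu is at or below the 6.2 dBu threshold — no compression; make-up brings it to -3.5 dBu.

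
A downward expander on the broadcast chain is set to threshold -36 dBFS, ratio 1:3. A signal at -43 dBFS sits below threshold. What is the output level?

The input is 7 dB below the -36 dBFS threshold.
A 1:3 expander multiplies undershoot by 3: 7 × 3 = 21 dB below threshold.
Output = -36 − 21 = -57 dBFS.

-57 dBFS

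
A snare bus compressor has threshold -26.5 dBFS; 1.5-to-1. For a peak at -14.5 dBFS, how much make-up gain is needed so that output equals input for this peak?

4 dB

Overshoot 12 dB → 12/1.5 = 8 dB after compression, so the compressed level is -26.5 + 8 = -18.5 dBFS.
Make-up = target − compressed = -14.5 − (-18.5) = 4 dB.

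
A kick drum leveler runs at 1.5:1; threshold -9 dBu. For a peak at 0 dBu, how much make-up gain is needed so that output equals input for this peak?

The peak compresses to -9 + 9/1.5 = -3 dBu.
To reach 0 dBu requires 0 − (-3) = 3 dB of make-up.

3 dB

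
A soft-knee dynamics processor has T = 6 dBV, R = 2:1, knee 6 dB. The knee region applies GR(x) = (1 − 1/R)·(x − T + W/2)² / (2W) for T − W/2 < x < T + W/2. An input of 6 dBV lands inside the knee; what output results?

x − T + W/2 = 6 − 6 + 3 = 3.
GR = (1 − 1/2) × 3² / 12 = 0.5 × 9 / 12 = 0.375 dB.
Output = 6 − 0.375 = 5.625 dBV.

5.625 dBV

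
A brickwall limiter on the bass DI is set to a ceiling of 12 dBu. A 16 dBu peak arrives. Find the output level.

12 dBu

The limiter clamps the peak to its 12 dBu ceiling.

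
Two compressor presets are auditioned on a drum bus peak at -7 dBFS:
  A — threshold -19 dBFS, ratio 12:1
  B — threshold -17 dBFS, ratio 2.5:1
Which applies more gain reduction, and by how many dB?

A: overshoot 12 dB → output overshoot 1 dB → GR 11 dB.
B: overshoot 10 dB → output overshoot 4 dB → GR 6 dB.
A applies 5 dB more gain reduction.

A, by 5 dB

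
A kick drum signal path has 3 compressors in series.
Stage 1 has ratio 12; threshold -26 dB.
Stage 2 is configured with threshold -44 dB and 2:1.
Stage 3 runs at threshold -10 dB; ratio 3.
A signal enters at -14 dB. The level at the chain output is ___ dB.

Stage 1: -14 dB is 12 dB over -26 dB; at 12:1 that becomes 1 dB over, giving -25 dB.
Stage 2: -25 dB is 19 dB over -44 dB; at 2:1 that becomes 9.5 dB over, giving -34.5 dB.
Stage 3: -34.5 dB ≤ -10 dB, so stage 3 doesn't engage; output -34.5 dB.

-34.5 dB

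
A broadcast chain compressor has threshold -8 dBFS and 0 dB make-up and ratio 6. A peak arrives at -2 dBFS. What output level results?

-7 dBFS

Overshoot: -2 − (-8) = 6 dB.
At 6:1 the overshoot is divided by 6, leaving 1 dB above threshold.
Output = -8 + 1 = -7 dBFS.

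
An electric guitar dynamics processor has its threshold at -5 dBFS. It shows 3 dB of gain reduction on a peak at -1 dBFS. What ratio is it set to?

Input overshoot = -1 − (-5) = 4 dB.
Output overshoot = 4 − 3 = 1 dB.
Ratio = input overshoot / output overshoot = 4 / 1 = 4.

4:1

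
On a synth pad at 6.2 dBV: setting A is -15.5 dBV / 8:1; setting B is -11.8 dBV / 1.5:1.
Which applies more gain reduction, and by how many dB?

A, by 12.9875 dB

A: GR = 21.7 − 21.7/8 = 18.9875 dB.
B: GR = 18 − 18/1.5 = 6 dB.
Difference: 12.9875 dB in favour of A.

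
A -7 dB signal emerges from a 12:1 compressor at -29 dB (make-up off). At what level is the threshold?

Let T be the threshold. Output overshoot = (input overshoot)/R, so -29 − T = (-7 − T)/12.
12·(-29 − T) = -7 − T → 11·T = -348 − (-7) = -341.
T = -341/11 = -31 dB.

-31 dB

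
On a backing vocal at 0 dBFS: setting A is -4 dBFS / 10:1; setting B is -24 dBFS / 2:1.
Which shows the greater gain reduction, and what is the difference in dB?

B, by 8.4 dB

A: 4 dB over, compressed to 0.4 dB over, so 3.6 dB of GR.
B: 24 dB over, compressed to 12 dB over, so 12 dB of GR.
B reduces 8.4 dB more.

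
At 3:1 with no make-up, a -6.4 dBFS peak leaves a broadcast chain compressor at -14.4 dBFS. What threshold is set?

-18.4 dBFS

Gain reduction = -6.4 − (-14.4) = 8 dB; output overshoot = GR / (R − 1) = 8 / 2 = 4 dB.
Threshold = output − output overshoot = -14.4 − 4 = -18.4 dBFS.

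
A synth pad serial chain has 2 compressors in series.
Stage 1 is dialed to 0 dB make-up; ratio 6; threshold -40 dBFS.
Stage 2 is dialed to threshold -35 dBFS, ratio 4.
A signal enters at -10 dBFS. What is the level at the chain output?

Stage 1: overshoot 30 dB → 30/6 = 5 dB → -35 dBFS.
Stage 2: -35 dBFS is at or below the -35 dBFS threshold — no compression; output -35 dBFS.

-35 dBFS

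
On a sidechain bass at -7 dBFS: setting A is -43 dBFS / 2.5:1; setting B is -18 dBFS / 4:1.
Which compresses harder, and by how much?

A: GR = 36 − 36/2.5 = 21.6 dB.
B: GR = 11 − 11/4 = 8.25 dB.
Difference: 13.35 dB in favour of A.

A, by 13.35 dB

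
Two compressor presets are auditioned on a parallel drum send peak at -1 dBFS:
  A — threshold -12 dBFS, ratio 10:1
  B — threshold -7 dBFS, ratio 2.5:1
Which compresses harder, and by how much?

A, by 6.3 dB

A: 11 dB over, compressed to 1.1 dB over, so 9.9 dB of GR.
B: 6 dB over, compressed to 2.4 dB over, so 3.6 dB of GR.
A reduces 6.3 dB more.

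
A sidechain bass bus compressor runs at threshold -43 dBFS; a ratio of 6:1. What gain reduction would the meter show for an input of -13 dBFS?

25 dB

-13 dBFS exceeds the threshold by 30 dB.
At 6:1, output sits 30/6 = 5 dB above threshold.
So the signal is attenuated by 30 − 5 = 25 dB.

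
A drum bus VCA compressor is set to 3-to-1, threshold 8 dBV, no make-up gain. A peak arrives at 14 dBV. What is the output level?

10 dBV

The input is 6 dB above the 8 dBV threshold.
At 3:1 the overshoot is divided by 3, leaving 2 dB above threshold.
So the level is 8 + 2 = 10 dBV.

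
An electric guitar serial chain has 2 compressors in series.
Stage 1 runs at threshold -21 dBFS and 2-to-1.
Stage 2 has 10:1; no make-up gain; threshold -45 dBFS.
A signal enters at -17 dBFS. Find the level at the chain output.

-42.4 dBFS

Stage 1: 4 dB above -21 dBFS, reduced 2:1 to 2 dB above → -19 dBFS.
Stage 2: overshoot 26 dB → 26/10 = 2.6 dB → -42.4 dBFS.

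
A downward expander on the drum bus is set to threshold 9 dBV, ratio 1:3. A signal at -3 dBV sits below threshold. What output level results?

The input is 12 dB below the 9 dBV threshold.
A 1:3 expander multiplies undershoot by 3: 12 × 3 = 36 dB below threshold.
Output = 9 − 36 = -27 dBV.

-27 dBV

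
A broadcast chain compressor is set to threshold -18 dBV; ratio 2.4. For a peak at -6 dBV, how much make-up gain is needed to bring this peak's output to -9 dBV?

The peak compresses to -18 + 12/2.4 = -13 dBV.
To reach -9 dBV requires -9 − (-13) = 4 dB of make-up.

4 dB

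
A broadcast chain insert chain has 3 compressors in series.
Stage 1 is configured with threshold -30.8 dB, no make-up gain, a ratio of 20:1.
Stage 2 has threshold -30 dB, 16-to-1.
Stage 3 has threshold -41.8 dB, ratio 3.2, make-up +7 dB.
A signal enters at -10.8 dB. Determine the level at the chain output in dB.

Stage 1: overshoot 20 dB → 20/20 = 1 dB → -29.8 dB.
Stage 2: 0.2 dB above -30 dB, reduced 16:1 to 0.0125 dB above → -29.9875 dB.
Stage 3: -29.9875 dB is 11.8125 dB over -41.8 dB; at 3.2:1 that becomes 3.691406 dB over, giving -38.108594 dB; +7 dB make-up → -31.108594 dB.

-31.108594 dB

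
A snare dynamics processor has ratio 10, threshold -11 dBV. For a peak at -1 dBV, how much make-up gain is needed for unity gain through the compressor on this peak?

9 dB

Without make-up, output = threshold + overshoot/10 = -11 + 1 = -10 dBV.
Gap to target: 9 dB.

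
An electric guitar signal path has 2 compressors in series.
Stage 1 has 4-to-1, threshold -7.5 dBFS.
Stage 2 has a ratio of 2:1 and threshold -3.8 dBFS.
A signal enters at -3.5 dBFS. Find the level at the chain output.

Stage 1: overshoot 4 dB → 4/4 = 1 dB → -6.5 dBFS.
Stage 2: -6.5 dBFS ≤ -3.8 dBFS, so stage 2 doesn't engage; output -6.5 dBFS.

-6.5 dBFS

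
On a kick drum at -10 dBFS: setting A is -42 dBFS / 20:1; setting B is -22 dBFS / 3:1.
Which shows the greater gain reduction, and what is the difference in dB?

A, by 22.4 dB

A: GR = 32 − 32/20 = 30.4 dB.
B: GR = 12 − 12/3 = 8 dB.
Difference: 22.4 dB in favour of A.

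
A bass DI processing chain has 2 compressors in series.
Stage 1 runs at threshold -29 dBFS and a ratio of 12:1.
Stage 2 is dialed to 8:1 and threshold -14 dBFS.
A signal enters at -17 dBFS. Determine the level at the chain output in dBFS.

Stage 1: overshoot 12 dB → 12/12 = 1 dB → -28 dBFS.
Stage 2: below threshold (-28 ≤ -14); passes unchanged; output -28 dBFS.

-28 dBFS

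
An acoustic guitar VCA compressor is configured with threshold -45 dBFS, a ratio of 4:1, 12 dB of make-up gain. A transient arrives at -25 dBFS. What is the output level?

-28 dBFS

The input is 20 dB above the -45 dBFS threshold.
At 4:1 the overshoot is divided by 4, leaving 5 dB above threshold.
Output = -45 + 5 = -40 dBFS; make-up adds 12 dB, giving -28 dBFS.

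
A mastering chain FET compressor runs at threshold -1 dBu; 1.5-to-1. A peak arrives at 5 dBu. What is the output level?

3 dBu

The input is 6 dB above the -1 dBu threshold.
The 6 dB excess becomes 4 dB after 1.5:1 reduction.
So the level is -1 + 4 = 3 dBu.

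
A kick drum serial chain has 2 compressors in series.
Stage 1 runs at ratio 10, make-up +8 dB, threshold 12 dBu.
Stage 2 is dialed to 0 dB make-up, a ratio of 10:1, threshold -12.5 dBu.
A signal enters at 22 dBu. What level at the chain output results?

-9.15 dBu

Stage 1: overshoot 10 dB → 10/10 = 1 dB → 13 dBu; +8 dB make-up → 21 dBu.
Stage 2: 21 dBu is 33.5 dB over -12.5 dBu; at 10:1 that becomes 3.35 dB over, giving -9.15 dBu.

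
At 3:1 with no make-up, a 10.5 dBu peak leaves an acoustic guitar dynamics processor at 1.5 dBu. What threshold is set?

-3 dBu

Input is 13.5 dB above T (since output overshoot × R = input overshoot: (1.5 − T)·3 = 10.5 − T gives T = -3 dBu).
Check: -3 + (10.5 − (-3))/3 = -3 + 4.5 = 1.5 dBu. ✓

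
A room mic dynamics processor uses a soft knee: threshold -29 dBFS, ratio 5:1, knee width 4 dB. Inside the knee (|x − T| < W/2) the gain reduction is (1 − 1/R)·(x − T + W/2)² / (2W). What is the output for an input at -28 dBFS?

-28.9 dBFS

x − T + W/2 = -28 − (-29) + 2 = 3.
GR = (1 − 1/5) × 3² / 8 = 0.8 × 9 / 8 = 0.9 dB.
Output = -28 − 0.9 = -28.9 dBFS.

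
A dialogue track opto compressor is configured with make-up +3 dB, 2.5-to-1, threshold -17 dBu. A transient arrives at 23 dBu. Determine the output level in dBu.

2 dBu

23 dBu sits 40 dB over threshold.
The 40 dB excess becomes 16 dB after 2.5:1 reduction.
Output = -17 + 16 = -1 dBu; make-up adds 3 dB, giving 2 dBu.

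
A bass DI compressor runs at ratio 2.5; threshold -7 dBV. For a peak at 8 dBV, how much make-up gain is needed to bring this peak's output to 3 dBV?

Without make-up, output = threshold + overshoot/2.5 = -7 + 6 = -1 dBV.
Gap to target: 4 dB.

4 dB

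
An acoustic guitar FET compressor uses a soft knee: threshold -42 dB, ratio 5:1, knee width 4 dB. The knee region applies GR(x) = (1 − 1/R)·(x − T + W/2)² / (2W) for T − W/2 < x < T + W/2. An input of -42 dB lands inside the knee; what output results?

x − T + W/2 = -42 − (-42) + 2 = 2.
GR = (1 − 1/5) × 2² / 8 = 0.8 × 4 / 8 = 0.4 dB.
Output = -42 − 0.4 = -42.4 dB.

-42.4 dB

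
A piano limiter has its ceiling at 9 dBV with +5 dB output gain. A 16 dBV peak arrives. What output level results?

A brickwall limiter is an ∞:1 compressor: any input above the ceiling is clamped to 9 dBV.
Output gain then adds 5 dB: 9 + 5 = 14 dBV.

14 dBV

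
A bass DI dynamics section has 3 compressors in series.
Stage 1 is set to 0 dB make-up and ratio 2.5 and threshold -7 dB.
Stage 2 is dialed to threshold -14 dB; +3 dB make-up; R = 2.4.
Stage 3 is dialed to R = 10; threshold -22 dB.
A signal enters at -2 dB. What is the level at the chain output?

Stage 1: overshoot 5 dB → 5/2.5 = 2 dB → -5 dB.
Stage 2: -5 dB is 9 dB over -14 dB; at 2.4:1 that becomes 3.75 dB over, giving -10.25 dB; +3 dB make-up → -7.25 dB.
Stage 3: -7.25 dB is 14.75 dB over -22 dB; at 10:1 that becomes 1.475 dB over, giving -20.525 dB.

-20.525 dB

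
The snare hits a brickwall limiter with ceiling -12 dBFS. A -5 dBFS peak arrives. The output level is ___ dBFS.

At ∞:1, everything above -12 dBFS is held at the ceiling.

-12 dBFS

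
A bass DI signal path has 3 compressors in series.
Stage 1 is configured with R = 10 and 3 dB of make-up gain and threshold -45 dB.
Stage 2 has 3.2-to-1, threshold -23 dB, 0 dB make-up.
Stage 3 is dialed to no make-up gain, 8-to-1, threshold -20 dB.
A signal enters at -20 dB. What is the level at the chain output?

Stage 1: overshoot 25 dB → 25/10 = 2.5 dB → -42.5 dB; +3 dB make-up → -39.5 dB.
Stage 2: -39.5 dB ≤ -23 dB, so stage 2 doesn't engage; output -39.5 dB.
Stage 3: -39.5 dB is at or below the -20 dB threshold — no compression; output -39.5 dB.

-39.5 dB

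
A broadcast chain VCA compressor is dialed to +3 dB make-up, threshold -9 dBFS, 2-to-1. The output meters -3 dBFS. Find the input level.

-3 dBFS

Before make-up, the level was -3 − 3 = -6 dBFS.
Post-compression overshoot = -6 − (-9) = 3 dB.
Input overshoot = R × output overshoot = 6 dB → input = -9 + 6 = -3 dBFS.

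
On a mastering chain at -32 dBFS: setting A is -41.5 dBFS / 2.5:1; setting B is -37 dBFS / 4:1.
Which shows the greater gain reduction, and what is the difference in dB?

A: overshoot 9.5 dB → output overshoot 3.8 dB → GR 5.7 dB.
B: overshoot 5 dB → output overshoot 1.25 dB → GR 3.75 dB.
Difference: 1.95 dB in favour of A.

A, by 1.95 dB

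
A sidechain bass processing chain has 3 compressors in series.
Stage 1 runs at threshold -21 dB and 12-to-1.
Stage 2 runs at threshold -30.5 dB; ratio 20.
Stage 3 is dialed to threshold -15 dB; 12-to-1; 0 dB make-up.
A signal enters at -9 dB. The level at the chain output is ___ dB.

-29.975 dB

Stage 1: 12 dB above -21 dB, reduced 12:1 to 1 dB above → -20 dB.
Stage 2: -20 dB is 10.5 dB over -30.5 dB; at 20:1 that becomes 0.525 dB over, giving -29.975 dB.
Stage 3: -29.975 dB is at or below the -15 dB threshold — no compression; output -29.975 dB.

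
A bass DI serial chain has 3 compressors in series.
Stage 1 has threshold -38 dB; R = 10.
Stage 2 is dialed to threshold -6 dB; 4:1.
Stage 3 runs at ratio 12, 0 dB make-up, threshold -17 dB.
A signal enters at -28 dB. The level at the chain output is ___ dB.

-37 dB

Stage 1: 10 dB above -38 dB, reduced 10:1 to 1 dB above → -37 dB.
Stage 2: -37 dB ≤ -6 dB, so stage 2 doesn't engage; output -37 dB.
Stage 3: -37 dB is at or below the -17 dB threshold — no compression; output -37 dB.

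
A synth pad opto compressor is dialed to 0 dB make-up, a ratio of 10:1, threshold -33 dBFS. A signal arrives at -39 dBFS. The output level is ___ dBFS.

-39 dBFS is 6 dB below the -33 dBFS threshold, so no gain reduction is applied.
Output = input = -39 dBFS.

-39 dBFS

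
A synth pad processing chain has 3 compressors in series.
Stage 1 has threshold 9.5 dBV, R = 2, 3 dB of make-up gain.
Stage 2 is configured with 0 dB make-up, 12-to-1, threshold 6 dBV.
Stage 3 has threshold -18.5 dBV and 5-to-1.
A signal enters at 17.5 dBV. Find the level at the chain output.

-13.425 dBV

Stage 1: 8 dB above 9.5 dBV, reduced 2:1 to 4 dB above → 13.5 dBV; +3 dB make-up → 16.5 dBV.
Stage 2: 16.5 dBV is 10.5 dB over 6 dBV; at 12:1 that becomes 0.875 dB over, giving 6.875 dBV.
Stage 3: 6.875 dBV is 25.375 dB over -18.5 dBV; at 5:1 that becomes 5.075 dB over, giving -13.425 dBV.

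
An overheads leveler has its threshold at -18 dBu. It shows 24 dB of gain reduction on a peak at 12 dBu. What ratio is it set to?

5:1

Input overshoot = 12 − (-18) = 30 dB.
Output overshoot = 30 − 24 = 6 dB.
Ratio = input overshoot / output overshoot = 30 / 6 = 5.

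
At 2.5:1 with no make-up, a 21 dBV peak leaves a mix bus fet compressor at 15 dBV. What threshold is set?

11 dBV

Gain reduction = 21 − 15 = 6 dB; output overshoot = GR / (R − 1) = 6 / 1.5 = 4 dB.
Threshold = output − output overshoot = 15 − 4 = 11 dBV.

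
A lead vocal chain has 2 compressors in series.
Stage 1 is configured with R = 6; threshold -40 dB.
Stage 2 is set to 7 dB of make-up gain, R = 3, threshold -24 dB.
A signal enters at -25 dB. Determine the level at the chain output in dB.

-30.5 dB

Stage 1: 15 dB above -40 dB, reduced 6:1 to 2.5 dB above → -37.5 dB.
Stage 2: below threshold (-37.5 ≤ -24); passes unchanged; make-up brings it to -30.5 dB.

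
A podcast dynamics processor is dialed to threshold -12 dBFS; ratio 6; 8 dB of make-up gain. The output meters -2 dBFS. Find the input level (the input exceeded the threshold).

0 dBFS

Remove make-up: -2 − 8 = -10 dBFS.
Post-compression overshoot = -10 − (-12) = 2 dB.
Undo the ratio: input overshoot = 2 × 6 = 12 dB, giving input = 0 dBFS.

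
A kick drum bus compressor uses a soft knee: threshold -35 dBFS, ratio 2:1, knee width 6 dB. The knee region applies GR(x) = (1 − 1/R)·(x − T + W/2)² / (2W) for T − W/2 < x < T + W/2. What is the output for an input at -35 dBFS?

x − T + W/2 = -35 − (-35) + 3 = 3.
GR = (1 − 1/2) × 3² / 12 = 0.5 × 9 / 12 = 0.375 dB.
Output = -35 − 0.375 = -35.375 dBFS.

-35.375 dBFS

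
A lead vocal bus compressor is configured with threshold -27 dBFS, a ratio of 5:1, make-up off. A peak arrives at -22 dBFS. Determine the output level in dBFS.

-26 dBFS

Overshoot: -22 − (-27) = 5 dB.
At 5:1 the overshoot is divided by 5, leaving 1 dB above threshold.
So the level is -27 + 1 = -26 dBFS.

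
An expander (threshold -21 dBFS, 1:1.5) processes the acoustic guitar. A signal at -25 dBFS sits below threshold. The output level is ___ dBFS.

The input is 4 dB below the -21 dBFS threshold.
A 1:1.5 expander multiplies undershoot by 1.5: 4 × 1.5 = 6 dB below threshold.
Output = -21 − 6 = -27 dBFS.

-27 dBFS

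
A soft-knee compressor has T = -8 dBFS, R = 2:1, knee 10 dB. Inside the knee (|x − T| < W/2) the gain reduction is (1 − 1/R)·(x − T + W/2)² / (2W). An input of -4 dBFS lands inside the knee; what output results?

-6.025 dBFS

x − T + W/2 = -4 − (-8) + 5 = 9.
GR = (1 − 1/2) × 9² / 20 = 0.5 × 81 / 20 = 2.025 dB.
Output = -4 − 2.025 = -6.025 dBFS.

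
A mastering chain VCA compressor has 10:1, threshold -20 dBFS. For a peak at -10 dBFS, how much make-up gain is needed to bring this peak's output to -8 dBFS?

11 dB

The peak compresses to -20 + 10/10 = -19 dBFS.
To reach -8 dBFS requires -8 − (-19) = 11 dB of make-up.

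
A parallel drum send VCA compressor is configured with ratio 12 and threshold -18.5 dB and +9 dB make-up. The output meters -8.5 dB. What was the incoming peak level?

-6.5 dB

Stripping the +9 dB make-up gives -17.5 dB at the gain stage.
That's 1 dB above the -18.5 dB threshold.
Before 12:1 compression the overshoot was 1 × 12 = 12 dB, so input = -18.5 + 12 = -6.5 dB.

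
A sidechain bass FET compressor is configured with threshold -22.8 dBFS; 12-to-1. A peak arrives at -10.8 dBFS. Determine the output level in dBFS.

The input is 12 dB above the -22.8 dBFS threshold.
The 12 dB excess becomes 1 dB after 12:1 reduction.
So the level is -22.8 + 1 = -21.8 dBFS.

-21.8 dBFS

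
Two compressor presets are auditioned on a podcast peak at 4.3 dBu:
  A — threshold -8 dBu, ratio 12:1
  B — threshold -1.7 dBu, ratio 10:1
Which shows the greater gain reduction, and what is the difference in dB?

A, by 5.875 dB

A: GR = 12.3 − 12.3/12 = 11.275 dB.
B: GR = 6 − 6/10 = 5.4 dB.
A reduces 5.875 dB more.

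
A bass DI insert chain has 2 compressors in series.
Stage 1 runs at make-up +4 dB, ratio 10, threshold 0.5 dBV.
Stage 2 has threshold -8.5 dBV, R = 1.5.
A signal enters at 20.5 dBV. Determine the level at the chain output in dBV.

1.5 dBV

Stage 1: 20 dB above 0.5 dBV, reduced 10:1 to 2 dB above → 2.5 dBV; +4 dB make-up → 6.5 dBV.
Stage 2: 15 dB above -8.5 dBV, reduced 1.5:1 to 10 dB above → 1.5 dBV.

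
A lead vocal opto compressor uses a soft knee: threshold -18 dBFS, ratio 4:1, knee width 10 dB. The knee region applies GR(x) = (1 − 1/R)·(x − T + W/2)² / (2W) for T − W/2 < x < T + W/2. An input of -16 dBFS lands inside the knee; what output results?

x − T + W/2 = -16 − (-18) + 5 = 7.
GR = (1 − 1/4) × 7² / 20 = 0.75 × 49 / 20 = 1.8375 dB.
Output = -16 − 1.8375 = -17.8375 dBFS.

-17.8375 dBFS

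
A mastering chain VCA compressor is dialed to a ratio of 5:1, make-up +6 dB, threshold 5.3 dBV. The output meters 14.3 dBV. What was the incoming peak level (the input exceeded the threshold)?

Remove make-up: 14.3 − 6 = 8.3 dBV.
Post-compression overshoot = 8.3 − 5.3 = 3 dB.
Undo the ratio: input overshoot = 3 × 5 = 15 dB, giving input = 20.3 dBV.

20.3 dBV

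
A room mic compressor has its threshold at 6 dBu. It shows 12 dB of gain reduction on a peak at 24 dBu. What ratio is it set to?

Input overshoot = 24 − 6 = 18 dB.
Output overshoot = 18 − 12 = 6 dB.
Ratio = input overshoot / output overshoot = 18 / 6 = 3.

3:1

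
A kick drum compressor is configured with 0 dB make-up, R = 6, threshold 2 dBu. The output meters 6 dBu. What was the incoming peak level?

26 dBu

Post-compression overshoot = 6 − 2 = 4 dB.
Input overshoot = R × output overshoot = 24 dB → input = 2 + 24 = 26 dBu.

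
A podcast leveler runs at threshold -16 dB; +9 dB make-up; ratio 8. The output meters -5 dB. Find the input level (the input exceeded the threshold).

Remove make-up: -5 − 9 = -14 dB.
Post-compression overshoot = -14 − (-16) = 2 dB.
Undo the ratio: input overshoot = 2 × 8 = 16 dB, giving input = 0 dB.

0 dB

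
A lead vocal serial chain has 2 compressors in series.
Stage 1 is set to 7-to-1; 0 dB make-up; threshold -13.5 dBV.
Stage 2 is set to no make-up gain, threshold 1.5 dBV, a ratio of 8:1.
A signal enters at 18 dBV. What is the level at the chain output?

-9 dBV

Stage 1: 18 dBV is 31.5 dB over -13.5 dBV; at 7:1 that becomes 4.5 dB over, giving -9 dBV.
Stage 2: -9 dBV is at or below the 1.5 dBV threshold — no compression; output -9 dBV.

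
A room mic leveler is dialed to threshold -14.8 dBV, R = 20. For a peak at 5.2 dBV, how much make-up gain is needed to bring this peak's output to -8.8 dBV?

5 dB

The peak compresses to -14.8 + 20/20 = -13.8 dBV.
To reach -8.8 dBV requires -8.8 − (-13.8) = 5 dB of make-up.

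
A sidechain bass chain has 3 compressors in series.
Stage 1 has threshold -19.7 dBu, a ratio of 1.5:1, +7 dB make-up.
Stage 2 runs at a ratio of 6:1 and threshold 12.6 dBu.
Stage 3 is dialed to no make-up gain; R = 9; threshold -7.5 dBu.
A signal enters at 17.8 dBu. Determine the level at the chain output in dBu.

-5.3 dBu

Stage 1: overshoot 37.5 dB → 37.5/1.5 = 25 dB → 5.3 dBu; +7 dB make-up → 12.3 dBu.
Stage 2: 12.3 dBu is at or below the 12.6 dBu threshold — no compression; output 12.3 dBu.
Stage 3: overshoot 19.8 dB → 19.8/9 = 2.2 dB → -5.3 dBu.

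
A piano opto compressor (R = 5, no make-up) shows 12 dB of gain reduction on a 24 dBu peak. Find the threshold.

9 dBu

Let T be the threshold. Output overshoot = (input overshoot)/R, so 12 − T = (24 − T)/5.
5·(12 − T) = 24 − T → 4·T = 60 − 24 = 36.
T = 36/4 = 9 dBu.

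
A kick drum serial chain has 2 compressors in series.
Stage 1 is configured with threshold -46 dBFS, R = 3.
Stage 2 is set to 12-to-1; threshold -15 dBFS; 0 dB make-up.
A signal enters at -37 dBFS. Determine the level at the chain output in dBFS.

-43 dBFS

Stage 1: -37 dBFS is 9 dB over -46 dBFS; at 3:1 that becomes 3 dB over, giving -43 dBFS.
Stage 2: below threshold (-43 ≤ -15); passes unchanged; output -43 dBFS.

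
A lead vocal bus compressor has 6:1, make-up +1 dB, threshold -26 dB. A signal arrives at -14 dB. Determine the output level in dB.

-14 dB sits 12 dB over threshold.
The 12 dB excess becomes 2 dB after 6:1 reduction.
So the level is -26 + 2 = -24 dB; make-up adds 1 dB, giving -23 dB.

-23 dB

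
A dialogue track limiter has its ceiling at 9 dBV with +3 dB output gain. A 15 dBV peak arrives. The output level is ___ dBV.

At ∞:1, everything above 9 dBV is held at the ceiling.
Output gain then adds 3 dB: 9 + 3 = 12 dBV.

12 dBV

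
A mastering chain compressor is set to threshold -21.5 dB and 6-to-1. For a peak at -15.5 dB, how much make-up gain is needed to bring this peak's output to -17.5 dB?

3 dB

Without make-up, output = threshold + overshoot/6 = -21.5 + 1 = -20.5 dB.
Gap to target: 3 dB.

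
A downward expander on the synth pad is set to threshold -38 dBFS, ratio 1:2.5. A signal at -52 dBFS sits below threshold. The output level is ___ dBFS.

Undershoot = (-38) − (-52) = 14 dB.
At 1:2.5, that expands to 35 dB under threshold.
Output = -38 − 35 = -73 dBFS.

-73 dBFS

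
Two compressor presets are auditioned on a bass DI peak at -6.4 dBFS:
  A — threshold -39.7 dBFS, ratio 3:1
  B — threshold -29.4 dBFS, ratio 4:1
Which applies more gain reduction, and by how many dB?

A: 33.3 dB over, compressed to 11.1 dB over, so 22.2 dB of GR.
B: 23 dB over, compressed to 5.75 dB over, so 17.25 dB of GR.
A applies 4.95 dB more gain reduction.

A, by 4.95 dB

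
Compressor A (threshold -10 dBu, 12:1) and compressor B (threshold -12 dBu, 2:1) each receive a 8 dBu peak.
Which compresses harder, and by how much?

A: overshoot 18 dB → output overshoot 1.5 dB → GR 16.5 dB.
B: overshoot 20 dB → output overshoot 10 dB → GR 10 dB.
Difference: 6.5 dB in favour of A.

A, by 6.5 dB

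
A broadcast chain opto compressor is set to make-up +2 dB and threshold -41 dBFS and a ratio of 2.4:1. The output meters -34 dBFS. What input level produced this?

-29 dBFS

Remove make-up: -34 − 2 = -36 dBFS.
Post-compression overshoot = -36 − (-41) = 5 dB.
Undo the ratio: input overshoot = 5 × 2.4 = 12 dB, giving input = -29 dBFS.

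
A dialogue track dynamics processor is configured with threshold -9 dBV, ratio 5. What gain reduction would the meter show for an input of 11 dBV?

The signal is 20 dB above threshold.
At 5:1, output sits 20/5 = 4 dB above threshold.
Gain reduction = 20 − 4 = 16 dB.

16 dB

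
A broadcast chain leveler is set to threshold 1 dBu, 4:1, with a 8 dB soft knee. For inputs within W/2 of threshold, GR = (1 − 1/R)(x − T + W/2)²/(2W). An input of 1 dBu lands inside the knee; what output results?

x − T + W/2 = 1 − 1 + 4 = 4.
GR = (1 − 1/4) × 4² / 16 = 0.75 × 16 / 16 = 0.75 dB.
Output = 1 − 0.75 = 0.25 dBu.

0.25 dBu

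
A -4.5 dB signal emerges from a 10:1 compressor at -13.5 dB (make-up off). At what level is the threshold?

Input is 10 dB above T (since output overshoot × R = input overshoot: (-13.5 − T)·10 = -4.5 − T gives T = -14.5 dB).
Check: -14.5 + (-4.5 − (-14.5))/10 = -14.5 + 1 = -13.5 dB. ✓

-14.5 dB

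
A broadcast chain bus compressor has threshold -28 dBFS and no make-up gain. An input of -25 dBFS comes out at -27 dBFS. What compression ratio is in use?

3:1

Input overshoot = -25 − (-28) = 3 dB; output overshoot = -27 − (-28) = 1 dB.
Ratio = 3 / 1 = 3.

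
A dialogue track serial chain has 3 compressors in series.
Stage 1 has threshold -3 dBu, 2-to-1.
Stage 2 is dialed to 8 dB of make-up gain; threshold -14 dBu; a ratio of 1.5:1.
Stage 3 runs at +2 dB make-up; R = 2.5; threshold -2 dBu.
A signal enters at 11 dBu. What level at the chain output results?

3.2 dBu

Stage 1: 14 dB above -3 dBu, reduced 2:1 to 7 dB above → 4 dBu.
Stage 2: 4 dBu is 18 dB over -14 dBu; at 1.5:1 that becomes 12 dB over, giving -2 dBu; +8 dB make-up → 6 dBu.
Stage 3: 8 dB above -2 dBu, reduced 2.5:1 to 3.2 dB above → 1.2 dBu; +2 dB make-up → 3.2 dBu.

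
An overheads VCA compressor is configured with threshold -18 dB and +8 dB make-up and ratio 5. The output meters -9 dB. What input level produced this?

Before make-up, the level was -9 − 8 = -17 dB.
The compressed level sits -17 − (-18) = 1 dB over threshold.
Undo the ratio: input overshoot = 1 × 5 = 5 dB, giving input = -13 dB.

-13 dB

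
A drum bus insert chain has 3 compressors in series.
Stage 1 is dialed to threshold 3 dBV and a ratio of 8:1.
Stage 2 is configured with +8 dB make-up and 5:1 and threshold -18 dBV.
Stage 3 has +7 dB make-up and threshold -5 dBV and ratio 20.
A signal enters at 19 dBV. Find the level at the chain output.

Stage 1: overshoot 16 dB → 16/8 = 2 dB → 5 dBV.
Stage 2: 5 dBV is 23 dB over -18 dBV; at 5:1 that becomes 4.6 dB over, giving -13.4 dBV; +8 dB make-up → -5.4 dBV.
Stage 3: below threshold (-5.4 ≤ -5); passes unchanged; make-up brings it to 1.6 dBV.

1.6 dBV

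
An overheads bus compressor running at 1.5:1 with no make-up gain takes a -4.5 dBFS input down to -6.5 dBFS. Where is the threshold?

Let T be the threshold. Output overshoot = (input overshoot)/R, so -6.5 − T = (-4.5 − T)/1.5.
1.5·(-6.5 − T) = -4.5 − T → 0.5·T = -9.75 − (-4.5) = -5.25.
T = -5.25/0.5 = -10.5 dBFS.

-10.5 dBFS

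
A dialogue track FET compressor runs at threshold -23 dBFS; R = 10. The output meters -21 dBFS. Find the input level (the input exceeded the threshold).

-3 dBFS

That's 2 dB above the -23 dBFS threshold.
Before 10:1 compression the overshoot was 2 × 10 = 20 dB, so input = -23 + 20 = -3 dBFS.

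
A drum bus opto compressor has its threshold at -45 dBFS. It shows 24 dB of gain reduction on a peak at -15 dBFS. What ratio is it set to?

5:1

Input overshoot = -15 − (-45) = 30 dB.
Output overshoot = 30 − 24 = 6 dB.
Ratio = input overshoot / output overshoot = 30 / 6 = 5.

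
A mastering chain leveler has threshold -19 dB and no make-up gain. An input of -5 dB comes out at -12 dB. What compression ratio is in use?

2:1

Input overshoot = -5 − (-19) = 14 dB; output overshoot = -12 − (-19) = 7 dB.
Ratio = 14 / 7 = 2.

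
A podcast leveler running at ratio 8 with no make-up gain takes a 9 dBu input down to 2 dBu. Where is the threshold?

1 dBu

Let T be the threshold. Output overshoot = (input overshoot)/R, so 2 − T = (9 − T)/8.
8·(2 − T) = 9 − T → 7·T = 16 − 9 = 7.
T = 7/7 = 1 dBu.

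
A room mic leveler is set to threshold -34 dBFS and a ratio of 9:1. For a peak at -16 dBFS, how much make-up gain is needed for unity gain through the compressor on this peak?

16 dB

The peak compresses to -34 + 18/9 = -32 dBFS.
To reach -16 dBFS requires -16 − (-32) = 16 dB of make-up.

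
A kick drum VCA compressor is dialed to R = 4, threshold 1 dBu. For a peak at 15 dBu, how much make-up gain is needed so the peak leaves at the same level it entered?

10.5 dB

Overshoot 14 dB → 14/4 = 3.5 dB after compression, so the compressed level is 1 + 3.5 = 4.5 dBu.
Make-up = target − compressed = 15 − 4.5 = 10.5 dB.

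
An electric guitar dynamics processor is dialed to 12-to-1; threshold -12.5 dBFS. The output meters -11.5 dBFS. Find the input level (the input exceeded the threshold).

-0.5 dBFS

Post-compression overshoot = -11.5 − (-12.5) = 1 dB.
Before 12:1 compression the overshoot was 1 × 12 = 12 dB, so input = -12.5 + 12 = -0.5 dBFS.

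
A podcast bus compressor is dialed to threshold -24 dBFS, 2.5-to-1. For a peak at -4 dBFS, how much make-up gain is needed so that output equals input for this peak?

Without make-up, output = threshold + overshoot/2.5 = -24 + 8 = -16 dBFS.
Gap to target: 12 dB.

12 dB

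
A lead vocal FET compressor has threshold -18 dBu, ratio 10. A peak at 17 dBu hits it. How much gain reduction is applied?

31.5 dB

17 dBu exceeds the threshold by 35 dB.
A 10:1 ratio leaves 3.5 dB of that excess.
Gain reduction = 35 − 3.5 = 31.5 dB.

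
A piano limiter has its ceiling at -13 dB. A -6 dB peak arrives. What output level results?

-13 dB

A brickwall limiter is an ∞:1 compressor: any input above the ceiling is clamped to -13 dB.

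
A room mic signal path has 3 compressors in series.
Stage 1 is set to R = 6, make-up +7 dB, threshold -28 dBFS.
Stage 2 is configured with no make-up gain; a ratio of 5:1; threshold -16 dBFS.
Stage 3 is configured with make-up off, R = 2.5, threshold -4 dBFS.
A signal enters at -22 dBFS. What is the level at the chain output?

-20 dBFS

Stage 1: -22 dBFS is 6 dB over -28 dBFS; at 6:1 that becomes 1 dB over, giving -27 dBFS; +7 dB make-up → -20 dBFS.
Stage 2: -20 dBFS is at or below the -16 dBFS threshold — no compression; output -20 dBFS.
Stage 3: -20 dBFS ≤ -4 dBFS, so stage 3 doesn't engage; output -20 dBFS.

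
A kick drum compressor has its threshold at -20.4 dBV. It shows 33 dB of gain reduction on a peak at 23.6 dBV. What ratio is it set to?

4:1

Input overshoot = 23.6 − (-20.4) = 44 dB.
Output overshoot = 44 − 33 = 11 dB.
Ratio = input overshoot / output overshoot = 44 / 11 = 4.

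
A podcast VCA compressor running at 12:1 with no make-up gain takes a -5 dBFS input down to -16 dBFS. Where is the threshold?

-17 dBFS

Gain reduction = -5 − (-16) = 11 dB; output overshoot = GR / (R − 1) = 11 / 11 = 1 dB.
Threshold = output − output overshoot = -16 − 1 = -17 dBFS.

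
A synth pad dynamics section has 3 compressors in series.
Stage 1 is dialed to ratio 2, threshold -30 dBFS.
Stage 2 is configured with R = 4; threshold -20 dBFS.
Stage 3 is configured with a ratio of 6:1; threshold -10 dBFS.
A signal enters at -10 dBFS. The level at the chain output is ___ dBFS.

-20 dBFS

Stage 1: -10 dBFS is 20 dB over -30 dBFS; at 2:1 that becomes 10 dB over, giving -20 dBFS.
Stage 2: -20 dBFS ≤ -20 dBFS, so stage 2 doesn't engage; output -20 dBFS.
Stage 3: -20 dBFS is at or below the -10 dBFS threshold — no compression; output -20 dBFS.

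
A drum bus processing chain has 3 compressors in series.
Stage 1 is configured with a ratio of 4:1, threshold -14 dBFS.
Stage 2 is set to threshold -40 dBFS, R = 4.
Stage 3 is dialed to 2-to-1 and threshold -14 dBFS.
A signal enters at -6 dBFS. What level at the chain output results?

-33 dBFS

Stage 1: overshoot 8 dB → 8/4 = 2 dB → -12 dBFS.
Stage 2: 28 dB above -40 dBFS, reduced 4:1 to 7 dB above → -33 dBFS.
Stage 3: below threshold (-33 ≤ -14); passes unchanged; output -33 dBFS.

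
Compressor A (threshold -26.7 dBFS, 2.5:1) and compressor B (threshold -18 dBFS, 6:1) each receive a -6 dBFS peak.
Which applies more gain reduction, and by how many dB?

A: GR = 20.7 − 20.7/2.5 = 12.42 dB.
B: GR = 12 − 12/6 = 10 dB.
A applies 2.42 dB more gain reduction.

A, by 2.42 dB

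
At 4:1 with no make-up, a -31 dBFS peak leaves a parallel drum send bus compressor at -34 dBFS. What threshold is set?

Input is 4 dB above T (since output overshoot × R = input overshoot: (-34 − T)·4 = -31 − T gives T = -35 dBFS).
Check: -35 + (-31 − (-35))/4 = -35 + 1 = -34 dBFS. ✓

-35 dBFS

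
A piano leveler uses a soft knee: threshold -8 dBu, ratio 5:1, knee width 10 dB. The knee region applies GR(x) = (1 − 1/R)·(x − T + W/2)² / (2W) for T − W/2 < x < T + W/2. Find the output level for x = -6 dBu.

-7.96 dBu

x − T + W/2 = -6 − (-8) + 5 = 7.
GR = (1 − 1/5) × 7² / 20 = 0.8 × 49 / 20 = 1.96 dB.
Output = -6 − 1.96 = -7.96 dBu.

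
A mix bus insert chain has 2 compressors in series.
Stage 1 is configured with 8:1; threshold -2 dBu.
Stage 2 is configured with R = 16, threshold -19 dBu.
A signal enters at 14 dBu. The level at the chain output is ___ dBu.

-17.8125 dBu

Stage 1: 16 dB above -2 dBu, reduced 8:1 to 2 dB above → 0 dBu.
Stage 2: 0 dBu is 19 dB over -19 dBu; at 16:1 that becomes 1.1875 dB over, giving -17.8125 dBu.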